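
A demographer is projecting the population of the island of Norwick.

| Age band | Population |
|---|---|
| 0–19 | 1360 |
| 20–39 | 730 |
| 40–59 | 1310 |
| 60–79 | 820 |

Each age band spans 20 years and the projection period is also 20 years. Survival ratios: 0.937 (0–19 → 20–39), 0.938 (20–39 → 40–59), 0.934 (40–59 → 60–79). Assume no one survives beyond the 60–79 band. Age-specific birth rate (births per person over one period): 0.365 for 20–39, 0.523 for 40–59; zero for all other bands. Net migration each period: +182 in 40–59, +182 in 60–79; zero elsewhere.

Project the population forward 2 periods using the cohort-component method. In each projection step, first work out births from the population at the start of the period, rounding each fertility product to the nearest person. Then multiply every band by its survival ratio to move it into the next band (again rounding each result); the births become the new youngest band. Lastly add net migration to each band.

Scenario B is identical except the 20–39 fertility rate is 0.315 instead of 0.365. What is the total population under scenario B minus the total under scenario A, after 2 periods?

-98

Period 1:
Births: 730 × 0.365 = 266  |  1310 × 0.523 = 685 ⇒ total 951
20–39: 1360 × 0.937 = 1274
40–59: 730 × 0.938 = 685
60–79: 1310 × 0.934 = 1224
Net migration: 40–59 + 182 → 867; 60–79 + 182 → 1406
Population now: 0–19=951, 20–39=1274, 40–59=867, 60–79=1406
Period 2:
Births: 1274 × 0.365 = 465  |  867 × 0.523 = 453 ⇒ total 918
20–39: 951 × 0.937 = 891
40–59: 1274 × 0.938 = 1195
60–79: 867 × 0.934 = 810
Net migration: 40–59 + 182 → 1377; 60–79 + 182 → 992
Population now: 0–19=918, 20–39=891, 40–59=1377, 60–79=992
Scenario A total after 2 periods: 4178
Scenario B projection —
Period 1:
Births: 730 × 0.315 = 230  |  1310 × 0.523 = 685 ⇒ total 915
20–39: 1360 × 0.937 = 1274
40–59: 730 × 0.938 = 685
60–79: 1310 × 0.934 = 1224
Net migration: 40–59 + 182 → 867; 60–79 + 182 → 1406
Population now: 0–19=915, 20–39=1274, 40–59=867, 60–79=1406
Period 2:
Births: 1274 × 0.315 = 401  |  867 × 0.523 = 453 ⇒ total 854
20–39: 915 × 0.937 = 857
40–59: 1274 × 0.938 = 1195
60–79: 867 × 0.934 = 810
Net migration: 40–59 + 182 → 1377; 60–79 + 182 → 992
Population now: 0–19=854, 20–39=857, 40–59=1377, 60–79=992
Scenario B total after 2 periods: 4080
Difference B − A = 4080 − 4178 = -98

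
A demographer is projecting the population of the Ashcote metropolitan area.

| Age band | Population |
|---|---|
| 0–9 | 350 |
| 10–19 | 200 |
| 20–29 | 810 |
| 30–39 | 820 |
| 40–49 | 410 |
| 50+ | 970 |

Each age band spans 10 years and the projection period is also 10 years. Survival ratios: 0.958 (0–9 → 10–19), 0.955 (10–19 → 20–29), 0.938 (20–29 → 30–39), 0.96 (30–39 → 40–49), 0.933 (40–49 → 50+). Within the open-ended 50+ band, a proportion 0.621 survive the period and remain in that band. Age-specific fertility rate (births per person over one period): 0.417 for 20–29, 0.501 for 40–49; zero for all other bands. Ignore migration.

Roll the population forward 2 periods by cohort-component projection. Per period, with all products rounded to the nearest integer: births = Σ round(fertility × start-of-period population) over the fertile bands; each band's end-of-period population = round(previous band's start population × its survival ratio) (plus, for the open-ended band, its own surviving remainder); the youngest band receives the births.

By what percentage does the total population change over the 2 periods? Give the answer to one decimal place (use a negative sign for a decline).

Period 1:
Births: 810 * 0.417 = 338 ; 410 * 0.501 = 205 → total 543
10–19: 350 * 0.958 = 335
20–29: 200 * 0.955 = 191
30–39: 810 * 0.938 = 760
40–49: 820 * 0.96 = 787
50+: 410 * 0.933 + 970 * 0.621 = 383 + 602 = 985
→ [543, 335, 191, 760, 787, 985]
Period 2:
Births: 191 * 0.417 = 80 ; 787 * 0.501 = 394 → total 474
10–19: 543 * 0.958 = 520
20–29: 335 * 0.955 = 320
30–39: 191 * 0.938 = 179
40–49: 760 * 0.96 = 730
50+: 787 * 0.933 + 985 * 0.621 = 734 + 612 = 1346
→ [474, 520, 320, 179, 730, 1346]
Total: 3560 → 3569; change = 9; percentage change = 0.3%

0.3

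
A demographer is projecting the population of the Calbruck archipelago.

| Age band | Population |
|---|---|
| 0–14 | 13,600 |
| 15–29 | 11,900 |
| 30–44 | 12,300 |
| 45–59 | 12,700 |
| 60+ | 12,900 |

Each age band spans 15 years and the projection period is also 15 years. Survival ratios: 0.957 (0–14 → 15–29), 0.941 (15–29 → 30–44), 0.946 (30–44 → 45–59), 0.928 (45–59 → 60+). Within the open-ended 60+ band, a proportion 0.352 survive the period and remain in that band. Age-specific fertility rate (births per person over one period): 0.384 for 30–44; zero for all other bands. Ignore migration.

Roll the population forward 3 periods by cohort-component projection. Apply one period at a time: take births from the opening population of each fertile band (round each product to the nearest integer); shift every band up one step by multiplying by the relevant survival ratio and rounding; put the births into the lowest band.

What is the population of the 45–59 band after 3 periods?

(Bands numbered youngest = 1 to oldest = 5.)
Period 1.
Births: 12300 × 0.384 = 4723
Band 2: 13600 × 0.957 = 13015
Band 3: 11900 × 0.941 = 11198
Band 4: 12300 × 0.946 = 11636
Band 5: 12700 × 0.928 + 12900 × 0.352 = 11786 + 4541 = 16327
Giving 4723 / 13015 / 11198 / 11636 / 16327.
Period 2.
Births: 11198 × 0.384 = 4300
Band 2: 4723 × 0.957 = 4520
Band 3: 13015 × 0.941 = 12247
Band 4: 11198 × 0.946 = 10593
Band 5: 11636 × 0.928 + 16327 × 0.352 = 10798 + 5747 = 16545
Giving 4300 / 4520 / 12247 / 10593 / 16545.
Period 3.
Births: 12247 × 0.384 = 4703
Band 2: 4300 × 0.957 = 4115
Band 3: 4520 × 0.941 = 4253
Band 4: 12247 × 0.946 = 11586
Band 5: 10593 × 0.928 + 16545 × 0.352 = 9830 + 5824 = 15654
Giving 4703 / 4115 / 4253 / 11586 / 15654.

11586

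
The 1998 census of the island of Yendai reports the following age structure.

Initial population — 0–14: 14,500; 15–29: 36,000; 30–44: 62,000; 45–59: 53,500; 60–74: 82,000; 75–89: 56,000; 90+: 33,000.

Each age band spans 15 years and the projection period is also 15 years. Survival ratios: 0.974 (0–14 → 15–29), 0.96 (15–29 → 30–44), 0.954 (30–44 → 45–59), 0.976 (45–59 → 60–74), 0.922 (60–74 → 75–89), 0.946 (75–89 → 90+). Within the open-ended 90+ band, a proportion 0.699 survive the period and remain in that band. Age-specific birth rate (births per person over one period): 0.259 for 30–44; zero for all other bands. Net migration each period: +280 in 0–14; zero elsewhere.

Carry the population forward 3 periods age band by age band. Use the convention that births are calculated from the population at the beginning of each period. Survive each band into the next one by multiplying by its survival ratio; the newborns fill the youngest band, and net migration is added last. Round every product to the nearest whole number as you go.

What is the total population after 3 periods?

259088

(Groups numbered youngest = 1 to oldest = 7.)
Period 1:
Births: 62000 × 0.259 = 16058
Group 2: 14500 × 0.974 = 14123
Group 3: 36000 × 0.96 = 34560
Group 4: 62000 × 0.954 = 59148
Group 5: 53500 × 0.976 = 52216
Group 6: 82000 × 0.922 = 75604
Group 7: 56000 × 0.946 + 33000 × 0.699 = 52976 + 23067 = 76043
Net migration: Group 1 + 280 → 16338
Population now: 0–14=16338, 15–29=14123, 30–44=34560, 45–59=59148, 60–74=52216, 75–89=75604, 90+=76043
Period 2:
Births: 34560 × 0.259 = 8951
Group 2: 16338 × 0.974 = 15913
Group 3: 14123 × 0.96 = 13558
Group 4: 34560 × 0.954 = 32970
Group 5: 59148 × 0.976 = 57728
Group 6: 52216 × 0.922 = 48143
Group 7: 75604 × 0.946 + 76043 × 0.699 = 71521 + 53154 = 124675
Net migration: Group 1 + 280 → 9231
Population now: 0–14=9231, 15–29=15913, 30–44=13558, 45–59=32970, 60–74=57728, 75–89=48143, 90+=124675
Period 3:
Births: 13558 × 0.259 = 3512
Group 2: 9231 × 0.974 = 8991
Group 3: 15913 × 0.96 = 15276
Group 4: 13558 × 0.954 = 12934
Group 5: 32970 × 0.976 = 32179
Group 6: 57728 × 0.922 = 53225
Group 7: 48143 × 0.946 + 124675 × 0.699 = 45543 + 87148 = 132691
Net migration: Group 1 + 280 → 3792
Population now: 0–14=3792, 15–29=8991, 30–44=15276, 45–59=12934, 60–74=32179, 75–89=53225, 90+=132691
Total after period 3: 3792 + 8991 + 15276 + 12934 + 32179 + 53225 + 132691 = 259088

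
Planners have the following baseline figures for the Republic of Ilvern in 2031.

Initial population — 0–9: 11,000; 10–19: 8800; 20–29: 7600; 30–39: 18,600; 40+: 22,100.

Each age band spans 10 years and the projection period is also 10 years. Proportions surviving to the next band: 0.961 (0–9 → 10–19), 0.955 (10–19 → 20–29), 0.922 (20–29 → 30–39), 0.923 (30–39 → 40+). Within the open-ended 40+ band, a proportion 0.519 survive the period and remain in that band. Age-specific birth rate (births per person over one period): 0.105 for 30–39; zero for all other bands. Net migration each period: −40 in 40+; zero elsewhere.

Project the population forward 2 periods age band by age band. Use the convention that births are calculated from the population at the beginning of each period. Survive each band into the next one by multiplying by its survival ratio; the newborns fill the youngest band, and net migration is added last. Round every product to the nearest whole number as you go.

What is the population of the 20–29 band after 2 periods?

[period 1]
Births: 18600 × 0.105 = 1953
10–19: 11000 × 0.961 = 10571
20–29: 8800 × 0.955 = 8404
30–39: 7600 × 0.922 = 7007
40+: 18600 × 0.923 + 22100 × 0.519 = 17168 + 11470 = 28638
Net migration: 40+ − 40 → 28598
Giving 1953 / 10571 / 8404 / 7007 / 28598.
[period 2]
Births: 7007 × 0.105 = 736
10–19: 1953 × 0.961 = 1877
20–29: 10571 × 0.955 = 10095
30–39: 8404 × 0.922 = 7748
40+: 7007 × 0.923 + 28598 × 0.519 = 6467 + 14842 = 21309
Net migration: 40+ − 40 → 21269
Giving 736 / 1877 / 10095 / 7748 / 21269.

10095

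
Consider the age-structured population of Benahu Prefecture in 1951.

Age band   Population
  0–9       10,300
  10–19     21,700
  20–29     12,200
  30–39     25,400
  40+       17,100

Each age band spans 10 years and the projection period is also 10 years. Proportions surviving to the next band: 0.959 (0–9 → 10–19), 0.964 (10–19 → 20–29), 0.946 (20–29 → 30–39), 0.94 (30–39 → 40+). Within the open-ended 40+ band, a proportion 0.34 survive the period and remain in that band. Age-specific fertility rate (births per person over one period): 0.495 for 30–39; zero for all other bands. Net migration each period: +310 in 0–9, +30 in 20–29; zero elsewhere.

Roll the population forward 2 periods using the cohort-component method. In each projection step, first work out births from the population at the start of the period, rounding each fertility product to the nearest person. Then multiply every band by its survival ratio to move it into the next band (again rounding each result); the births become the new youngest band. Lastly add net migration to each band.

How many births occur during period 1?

12573

[period 1]
Births: 25400 × 0.495 = 12573
10–19: 10300 × 0.959 = 9878
20–29: 21700 × 0.964 = 20919
30–39: 12200 × 0.946 = 11541
40+: 25400 × 0.94 + 17100 × 0.34 = 23876 + 5814 = 29690
Net migration: 0–9 + 310 → 12883; 20–29 + 30 → 20949
Population now: 0–9=12883, 10–19=9878, 20–29=20949, 30–39=11541, 40+=29690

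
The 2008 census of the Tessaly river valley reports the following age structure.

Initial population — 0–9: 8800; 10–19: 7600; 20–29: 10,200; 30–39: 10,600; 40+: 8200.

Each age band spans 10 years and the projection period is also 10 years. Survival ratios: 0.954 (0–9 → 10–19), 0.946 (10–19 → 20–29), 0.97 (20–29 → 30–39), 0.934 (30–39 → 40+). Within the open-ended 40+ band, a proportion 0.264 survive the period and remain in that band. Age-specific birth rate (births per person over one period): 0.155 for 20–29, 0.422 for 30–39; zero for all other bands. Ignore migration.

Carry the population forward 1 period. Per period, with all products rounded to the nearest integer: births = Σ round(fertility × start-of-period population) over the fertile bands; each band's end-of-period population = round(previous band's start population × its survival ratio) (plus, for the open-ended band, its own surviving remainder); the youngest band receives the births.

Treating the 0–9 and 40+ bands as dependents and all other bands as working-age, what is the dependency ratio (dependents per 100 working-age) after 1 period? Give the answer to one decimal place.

71.1

(Bands numbered youngest = 1 to oldest = 5.)
[period 1]
Births: 10200 × 0.155 = 1581, 10600 × 0.422 = 4473 ⇒ total 6054
Band 2: 8800 × 0.954 = 8395
Band 3: 7600 × 0.946 = 7190
Band 4: 10200 × 0.97 = 9894
Band 5: 10600 × 0.934 + 8200 × 0.264 = 9900 + 2165 = 12065
Giving 6054 / 8395 / 7190 / 9894 / 12065.
Dependents (band 0–9 + band 40+) = 6054 + 12065 = 18119; working-age = 25479; ratio = 18119/25479 × 100 = 71.1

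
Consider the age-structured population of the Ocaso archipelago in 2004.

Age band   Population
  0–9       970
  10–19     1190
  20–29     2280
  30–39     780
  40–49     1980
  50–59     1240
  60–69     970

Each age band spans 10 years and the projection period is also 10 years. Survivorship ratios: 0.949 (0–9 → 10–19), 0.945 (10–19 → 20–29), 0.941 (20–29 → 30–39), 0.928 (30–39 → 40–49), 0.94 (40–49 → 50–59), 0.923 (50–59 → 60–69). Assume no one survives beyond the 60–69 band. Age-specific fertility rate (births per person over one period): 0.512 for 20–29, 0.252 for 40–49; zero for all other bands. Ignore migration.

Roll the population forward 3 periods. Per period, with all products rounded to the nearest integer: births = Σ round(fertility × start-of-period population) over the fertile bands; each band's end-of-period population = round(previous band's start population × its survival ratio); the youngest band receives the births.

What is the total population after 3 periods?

[period 1]
Births: 2280 × 0.512 = 1167 ; 1980 × 0.252 = 499 ⇒ total 1666
10–19: 970 × 0.949 = 921
20–29: 1190 × 0.945 = 1125
30–39: 2280 × 0.941 = 2145
40–49: 780 × 0.928 = 724
50–59: 1980 × 0.94 = 1861
60–69: 1240 × 0.923 = 1145
Population now: 0–9=1666, 10–19=921, 20–29=1125, 30–39=2145, 40–49=724, 50–59=1861, 60–69=1145
[period 2]
Births: 1125 × 0.512 = 576 ; 724 × 0.252 = 182 ⇒ total 758
10–19: 1666 × 0.949 = 1581
20–29: 921 × 0.945 = 870
30–39: 1125 × 0.941 = 1059
40–49: 2145 × 0.928 = 1991
50–59: 724 × 0.94 = 681
60–69: 1861 × 0.923 = 1718
Population now: 0–9=758, 10–19=1581, 20–29=870, 30–39=1059, 40–49=1991, 50–59=681, 60–69=1718
[period 3]
Births: 870 × 0.512 = 445 ; 1991 × 0.252 = 502 ⇒ total 947
10–19: 758 × 0.949 = 719
20–29: 1581 × 0.945 = 1494
30–39: 870 × 0.941 = 819
40–49: 1059 × 0.928 = 983
50–59: 1991 × 0.94 = 1872
60–69: 681 × 0.923 = 629
Population now: 0–9=947, 10–19=719, 20–29=1494, 30–39=819, 40–49=983, 50–59=1872, 60–69=629
Total after period 3: 947 + 719 + 1494 + 819 + 983 + 1872 + 629 = 7463

7463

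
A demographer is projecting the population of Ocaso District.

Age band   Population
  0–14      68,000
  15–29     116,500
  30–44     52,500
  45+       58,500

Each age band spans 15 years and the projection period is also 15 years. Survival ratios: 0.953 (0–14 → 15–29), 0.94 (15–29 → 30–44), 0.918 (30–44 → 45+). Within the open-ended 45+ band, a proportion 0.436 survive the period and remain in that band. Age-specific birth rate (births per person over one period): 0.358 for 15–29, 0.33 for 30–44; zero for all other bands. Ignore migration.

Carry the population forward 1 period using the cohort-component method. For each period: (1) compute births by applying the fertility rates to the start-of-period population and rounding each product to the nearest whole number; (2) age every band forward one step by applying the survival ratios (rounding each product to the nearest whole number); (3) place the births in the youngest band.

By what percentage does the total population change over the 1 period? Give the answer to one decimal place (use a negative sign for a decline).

3.9

Let band 1 be 0–14 through band 4 = 45+.
— Period 1 —
Births: 116500 × 0.358 = 41707 ; 52500 × 0.33 = 17325 — total 59032
Band 2: 68000 × 0.953 = 64804
Band 3: 116500 × 0.94 = 109510
Band 4: 52500 × 0.918 + 58500 × 0.436 = 48195 + 25506 = 73701
→ [59032, 64804, 109510, 73701]
Total: 295500 → 307047; change = 11547; percentage change = 3.9%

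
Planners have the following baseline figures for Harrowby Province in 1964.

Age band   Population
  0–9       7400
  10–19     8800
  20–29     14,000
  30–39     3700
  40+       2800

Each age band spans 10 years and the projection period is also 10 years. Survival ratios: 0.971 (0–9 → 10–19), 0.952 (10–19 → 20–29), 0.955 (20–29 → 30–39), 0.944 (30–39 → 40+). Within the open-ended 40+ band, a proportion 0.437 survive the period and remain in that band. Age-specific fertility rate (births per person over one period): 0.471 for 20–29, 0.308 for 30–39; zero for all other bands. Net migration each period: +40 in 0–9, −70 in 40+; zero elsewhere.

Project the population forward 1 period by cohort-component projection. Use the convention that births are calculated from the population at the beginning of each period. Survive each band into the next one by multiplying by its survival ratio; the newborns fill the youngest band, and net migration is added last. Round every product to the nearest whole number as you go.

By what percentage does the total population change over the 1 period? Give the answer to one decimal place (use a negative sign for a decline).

Period 1.
Births: 14000 × 0.471 = 6594 ; 3700 × 0.308 = 1140 ⇒ total 7734
10–19: 7400 × 0.971 = 7185
20–29: 8800 × 0.952 = 8378
30–39: 14000 × 0.955 = 13370
40+: 3700 × 0.944 + 2800 × 0.437 = 3493 + 1224 = 4717
Net migration: 0–9 + 40 → 7774; 40+ − 70 → 4647
→ [7774, 7185, 8378, 13370, 4647]
Total: 36700 → 41354; change = 4654; percentage change = 12.7%

12.7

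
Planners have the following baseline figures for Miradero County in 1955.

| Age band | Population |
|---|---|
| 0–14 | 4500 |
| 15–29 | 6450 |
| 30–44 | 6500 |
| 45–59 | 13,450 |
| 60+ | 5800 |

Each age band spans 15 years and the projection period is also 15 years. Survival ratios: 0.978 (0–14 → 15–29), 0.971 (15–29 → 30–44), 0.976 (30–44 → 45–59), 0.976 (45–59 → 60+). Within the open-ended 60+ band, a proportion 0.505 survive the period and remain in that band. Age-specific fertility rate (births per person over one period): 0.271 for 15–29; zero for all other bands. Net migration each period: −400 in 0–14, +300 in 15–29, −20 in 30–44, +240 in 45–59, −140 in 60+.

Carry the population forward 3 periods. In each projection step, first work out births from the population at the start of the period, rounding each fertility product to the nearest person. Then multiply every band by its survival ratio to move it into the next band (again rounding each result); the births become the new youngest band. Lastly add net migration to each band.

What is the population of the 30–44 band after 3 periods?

1551

Period 1:
Births: 6450 × 0.271 = 1748
15–29: 4500 × 0.978 = 4401
30–44: 6450 × 0.971 = 6263
45–59: 6500 × 0.976 = 6344
60+: 13450 × 0.976 + 5800 × 0.505 = 13127 + 2929 = 16056
Net migration: 0–14 − 400 → 1348; 15–29 + 300 → 4701; 30–44 − 20 → 6243; 45–59 + 240 → 6584; 60+ − 140 → 15916
Giving 1348 / 4701 / 6243 / 6584 / 15916.
Period 2:
Births: 4701 × 0.271 = 1274
15–29: 1348 × 0.978 = 1318
30–44: 4701 × 0.971 = 4565
45–59: 6243 × 0.976 = 6093
60+: 6584 × 0.976 + 15916 × 0.505 = 6426 + 8038 = 14464
Net migration: 0–14 − 400 → 874; 15–29 + 300 → 1618; 30–44 − 20 → 4545; 45–59 + 240 → 6333; 60+ − 140 → 14324
Giving 874 / 1618 / 4545 / 6333 / 14324.
Period 3:
Births: 1618 × 0.271 = 438
15–29: 874 × 0.978 = 855
30–44: 1618 × 0.971 = 1571
45–59: 4545 × 0.976 = 4436
60+: 6333 × 0.976 + 14324 × 0.505 = 6181 + 7234 = 13415
Net migration: 0–14 − 400 → 38; 15–29 + 300 → 1155; 30–44 − 20 → 1551; 45–59 + 240 → 4676; 60+ − 140 → 13275
Giving 38 / 1155 / 1551 / 4676 / 13275.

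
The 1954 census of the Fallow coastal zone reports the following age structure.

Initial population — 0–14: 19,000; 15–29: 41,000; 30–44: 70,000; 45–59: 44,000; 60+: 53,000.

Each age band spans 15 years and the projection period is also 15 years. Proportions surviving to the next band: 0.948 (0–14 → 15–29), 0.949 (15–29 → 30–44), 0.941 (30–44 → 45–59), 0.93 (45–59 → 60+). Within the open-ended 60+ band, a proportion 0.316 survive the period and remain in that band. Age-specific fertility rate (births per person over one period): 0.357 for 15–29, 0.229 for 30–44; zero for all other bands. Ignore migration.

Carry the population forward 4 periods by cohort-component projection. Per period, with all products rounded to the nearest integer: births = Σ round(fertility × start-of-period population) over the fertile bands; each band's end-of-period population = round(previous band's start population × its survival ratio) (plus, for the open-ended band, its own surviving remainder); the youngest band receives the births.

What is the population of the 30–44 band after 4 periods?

13800

Numbering the groups 1..5 from youngest to oldest:
[period 1]
Births: 41000 × 0.357 = 14637, 70000 × 0.229 = 16030 — total 30667
Group 2: 19000 × 0.948 = 18012
Group 3: 41000 × 0.949 = 38909
Group 4: 70000 × 0.941 = 65870
Group 5: 44000 × 0.93 + 53000 × 0.316 = 40920 + 16748 = 57668
Population now: 0–14=30667, 15–29=18012, 30–44=38909, 45–59=65870, 60+=57668
[period 2]
Births: 18012 × 0.357 = 6430, 38909 × 0.229 = 8910 — total 15340
Group 2: 30667 × 0.948 = 29072
Group 3: 18012 × 0.949 = 17093
Group 4: 38909 × 0.941 = 36613
Group 5: 65870 × 0.93 + 57668 × 0.316 = 61259 + 18223 = 79482
Population now: 0–14=15340, 15–29=29072, 30–44=17093, 45–59=36613, 60+=79482
[period 3]
Births: 29072 × 0.357 = 10379, 17093 × 0.229 = 3914 — total 14293
Group 2: 15340 × 0.948 = 14542
Group 3: 29072 × 0.949 = 27589
Group 4: 17093 × 0.941 = 16085
Group 5: 36613 × 0.93 + 79482 × 0.316 = 34050 + 25116 = 59166
Population now: 0–14=14293, 15–29=14542, 30–44=27589, 45–59=16085, 60+=59166
[period 4]
Births: 14542 × 0.357 = 5191, 27589 × 0.229 = 6318 — total 11509
Group 2: 14293 × 0.948 = 13550
Group 3: 14542 × 0.949 = 13800
Group 4: 27589 × 0.941 = 25961
Group 5: 16085 × 0.93 + 59166 × 0.316 = 14959 + 18696 = 33655
Population now: 0–14=11509, 15–29=13550, 30–44=13800, 45–59=25961, 60+=33655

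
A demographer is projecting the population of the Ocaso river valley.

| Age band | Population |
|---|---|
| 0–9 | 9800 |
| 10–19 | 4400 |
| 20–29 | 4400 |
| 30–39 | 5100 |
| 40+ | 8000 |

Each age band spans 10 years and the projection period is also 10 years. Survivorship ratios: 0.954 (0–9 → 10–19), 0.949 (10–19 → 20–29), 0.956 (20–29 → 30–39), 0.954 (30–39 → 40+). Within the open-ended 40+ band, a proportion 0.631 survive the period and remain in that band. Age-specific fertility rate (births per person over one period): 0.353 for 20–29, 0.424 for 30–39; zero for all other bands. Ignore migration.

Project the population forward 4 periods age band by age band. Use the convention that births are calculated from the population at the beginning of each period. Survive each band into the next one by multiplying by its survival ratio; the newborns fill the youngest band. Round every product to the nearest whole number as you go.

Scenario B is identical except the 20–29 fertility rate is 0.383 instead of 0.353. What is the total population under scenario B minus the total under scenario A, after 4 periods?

Numbering the bands 1..5 from youngest to oldest:
— Period 1 —
Births: 4400 × 0.353 = 1553  |  5100 × 0.424 = 2162 → total 3715
Band 2: 9800 × 0.954 = 9349
Band 3: 4400 × 0.949 = 4176
Band 4: 4400 × 0.956 = 4206
Band 5: 5100 × 0.954 + 8000 × 0.631 = 4865 + 5048 = 9913
End of period: [3715, 9349, 4176, 4206, 9913]
— Period 2 —
Births: 4176 × 0.353 = 1474  |  4206 × 0.424 = 1783 → total 3257
Band 2: 3715 × 0.954 = 3544
Band 3: 9349 × 0.949 = 8872
Band 4: 4176 × 0.956 = 3992
Band 5: 4206 × 0.954 + 9913 × 0.631 = 4013 + 6255 = 10268
End of period: [3257, 3544, 8872, 3992, 10268]
— Period 3 —
Births: 8872 × 0.353 = 3132  |  3992 × 0.424 = 1693 → total 4825
Band 2: 3257 × 0.954 = 3107
Band 3: 3544 × 0.949 = 3363
Band 4: 8872 × 0.956 = 8482
Band 5: 3992 × 0.954 + 10268 × 0.631 = 3808 + 6479 = 10287
End of period: [4825, 3107, 3363, 8482, 10287]
— Period 4 —
Births: 3363 × 0.353 = 1187  |  8482 × 0.424 = 3596 → total 4783
Band 2: 4825 × 0.954 = 4603
Band 3: 3107 × 0.949 = 2949
Band 4: 3363 × 0.956 = 3215
Band 5: 8482 × 0.954 + 10287 × 0.631 = 8092 + 6491 = 14583
End of period: [4783, 4603, 2949, 3215, 14583]
Scenario A total after 4 periods: 30133
Scenario B projection —
— Period 1 —
Births: 4400 × 0.383 = 1685  |  5100 × 0.424 = 2162 → total 3847
Band 2: 9800 × 0.954 = 9349
Band 3: 4400 × 0.949 = 4176
Band 4: 4400 × 0.956 = 4206
Band 5: 5100 × 0.954 + 8000 × 0.631 = 4865 + 5048 = 9913
End of period: [3847, 9349, 4176, 4206, 9913]
— Period 2 —
Births: 4176 × 0.383 = 1599  |  4206 × 0.424 = 1783 → total 3382
Band 2: 3847 × 0.954 = 3670
Band 3: 9349 × 0.949 = 8872
Band 4: 4176 × 0.956 = 3992
Band 5: 4206 × 0.954 + 9913 × 0.631 = 4013 + 6255 = 10268
End of period: [3382, 3670, 8872, 3992, 10268]
— Period 3 —
Births: 8872 × 0.383 = 3398  |  3992 × 0.424 = 1693 → total 5091
Band 2: 3382 × 0.954 = 3226
Band 3: 3670 × 0.949 = 3483
Band 4: 8872 × 0.956 = 8482
Band 5: 3992 × 0.954 + 10268 × 0.631 = 3808 + 6479 = 10287
End of period: [5091, 3226, 3483, 8482, 10287]
— Period 4 —
Births: 3483 × 0.383 = 1334  |  8482 × 0.424 = 3596 → total 4930
Band 2: 5091 × 0.954 = 4857
Band 3: 3226 × 0.949 = 3061
Band 4: 3483 × 0.956 = 3330
Band 5: 8482 × 0.954 + 10287 × 0.631 = 8092 + 6491 = 14583
End of period: [4930, 4857, 3061, 3330, 14583]
Scenario B total after 4 periods: 30761
Difference B − A = 30761 − 30133 = 628

628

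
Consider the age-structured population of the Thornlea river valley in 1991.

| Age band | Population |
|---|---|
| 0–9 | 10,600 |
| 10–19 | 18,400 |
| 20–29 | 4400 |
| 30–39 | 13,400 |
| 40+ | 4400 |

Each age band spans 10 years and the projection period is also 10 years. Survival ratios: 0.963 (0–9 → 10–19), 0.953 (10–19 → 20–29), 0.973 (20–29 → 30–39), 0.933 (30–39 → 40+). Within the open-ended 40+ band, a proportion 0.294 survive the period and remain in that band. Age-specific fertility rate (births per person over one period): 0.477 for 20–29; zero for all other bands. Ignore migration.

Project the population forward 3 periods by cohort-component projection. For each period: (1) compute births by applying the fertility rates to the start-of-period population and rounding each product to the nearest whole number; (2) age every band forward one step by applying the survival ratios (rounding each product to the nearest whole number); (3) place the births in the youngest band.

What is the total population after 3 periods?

42372

Let band 1 be 0–9 through band 5 = 40+.
Period 1:
Births: 4400 × 0.477 = 2099
Band 2: 10600 × 0.963 = 10208
Band 3: 18400 × 0.953 = 17535
Band 4: 4400 × 0.973 = 4281
Band 5: 13400 × 0.933 + 4400 × 0.294 = 12502 + 1294 = 13796
Giving 2099 / 10208 / 17535 / 4281 / 13796.
Period 2:
Births: 17535 × 0.477 = 8364
Band 2: 2099 × 0.963 = 2021
Band 3: 10208 × 0.953 = 9728
Band 4: 17535 × 0.973 = 17062
Band 5: 4281 × 0.933 + 13796 × 0.294 = 3994 + 4056 = 8050
Giving 8364 / 2021 / 9728 / 17062 / 8050.
Period 3:
Births: 9728 × 0.477 = 4640
Band 2: 8364 × 0.963 = 8055
Band 3: 2021 × 0.953 = 1926
Band 4: 9728 × 0.973 = 9465
Band 5: 17062 × 0.933 + 8050 × 0.294 = 15919 + 2367 = 18286
Giving 4640 / 8055 / 1926 / 9465 / 18286.
Total after period 3: 4640 + 8055 + 1926 + 9465 + 18286 = 42372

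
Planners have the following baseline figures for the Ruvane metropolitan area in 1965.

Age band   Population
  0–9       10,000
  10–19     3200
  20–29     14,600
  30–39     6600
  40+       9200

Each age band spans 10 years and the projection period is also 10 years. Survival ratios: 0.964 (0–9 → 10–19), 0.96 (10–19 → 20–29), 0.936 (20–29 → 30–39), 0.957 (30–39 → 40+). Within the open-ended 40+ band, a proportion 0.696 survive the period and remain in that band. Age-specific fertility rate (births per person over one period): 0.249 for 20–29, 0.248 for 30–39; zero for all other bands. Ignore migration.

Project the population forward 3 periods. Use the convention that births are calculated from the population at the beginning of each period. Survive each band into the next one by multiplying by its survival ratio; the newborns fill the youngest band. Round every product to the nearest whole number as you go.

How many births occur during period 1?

5272

Call the bands 1 to 5, youngest first.
After projecting period 1:
Births: 14600 × 0.249 = 3635, 6600 × 0.248 = 1637 → 5272
Band 2: 10000 × 0.964 = 9640
Band 3: 3200 × 0.96 = 3072
Band 4: 14600 × 0.936 = 13666
Band 5: 6600 × 0.957 + 9200 × 0.696 = 6316 + 6403 = 12719
Population now: 0–9=5272, 10–19=9640, 20–29=3072, 30–39=13666, 40+=12719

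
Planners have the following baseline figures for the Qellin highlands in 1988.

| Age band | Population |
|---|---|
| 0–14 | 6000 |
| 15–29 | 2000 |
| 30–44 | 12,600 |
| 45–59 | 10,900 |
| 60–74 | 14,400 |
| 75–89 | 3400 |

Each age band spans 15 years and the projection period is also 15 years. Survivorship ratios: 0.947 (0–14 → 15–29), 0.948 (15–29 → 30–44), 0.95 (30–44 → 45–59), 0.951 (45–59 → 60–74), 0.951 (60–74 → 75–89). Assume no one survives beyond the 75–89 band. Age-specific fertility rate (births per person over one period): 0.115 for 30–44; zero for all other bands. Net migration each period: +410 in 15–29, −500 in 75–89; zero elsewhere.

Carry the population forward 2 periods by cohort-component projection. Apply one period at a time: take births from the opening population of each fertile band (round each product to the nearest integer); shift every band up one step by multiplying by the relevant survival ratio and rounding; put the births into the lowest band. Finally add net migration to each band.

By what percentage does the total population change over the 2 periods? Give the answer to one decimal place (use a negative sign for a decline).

-38.5

After projecting period 1:
Births: 12600 × 0.115 = 1449
15–29: 6000 × 0.947 = 5682
30–44: 2000 × 0.948 = 1896
45–59: 12600 × 0.95 = 11970
60–74: 10900 × 0.951 = 10366
75–89: 14400 × 0.951 = 13694
Net migration: 15–29 + 410 → 6092; 75–89 − 500 → 13194
Population now: 0–14=1449, 15–29=6092, 30–44=1896, 45–59=11970, 60–74=10366, 75–89=13194
After projecting period 2:
Births: 1896 × 0.115 = 218
15–29: 1449 × 0.947 = 1372
30–44: 6092 × 0.948 = 5775
45–59: 1896 × 0.95 = 1801
60–74: 11970 × 0.951 = 11383
75–89: 10366 × 0.951 = 9858
Net migration: 15–29 + 410 → 1782; 75–89 − 500 → 9358
Population now: 0–14=218, 15–29=1782, 30–44=5775, 45–59=1801, 60–74=11383, 75–89=9358
Total: 49300 → 30317; change = -18983; percentage change = -38.5%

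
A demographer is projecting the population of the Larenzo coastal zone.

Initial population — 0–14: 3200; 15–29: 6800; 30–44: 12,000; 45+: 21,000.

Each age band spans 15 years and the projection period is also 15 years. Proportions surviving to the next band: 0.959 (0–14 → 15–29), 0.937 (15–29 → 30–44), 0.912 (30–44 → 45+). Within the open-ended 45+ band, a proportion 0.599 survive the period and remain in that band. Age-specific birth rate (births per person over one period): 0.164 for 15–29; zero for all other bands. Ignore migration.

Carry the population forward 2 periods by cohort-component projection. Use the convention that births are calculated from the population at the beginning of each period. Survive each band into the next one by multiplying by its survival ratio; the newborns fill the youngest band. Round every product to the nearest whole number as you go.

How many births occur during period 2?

503

Numbering the groups 1..4 from youngest to oldest:
Period 1.
Births: 6800 * 0.164 = 1115
Group 2: 3200 * 0.959 = 3069
Group 3: 6800 * 0.937 = 6372
Group 4: 12000 * 0.912 + 21000 * 0.599 = 10944 + 12579 = 23523
→ [1115, 3069, 6372, 23523]
Period 2.
Births: 3069 * 0.164 = 503
Group 2: 1115 * 0.959 = 1069
Group 3: 3069 * 0.937 = 2876
Group 4: 6372 * 0.912 + 23523 * 0.599 = 5811 + 14090 = 19901
→ [503, 1069, 2876, 19901]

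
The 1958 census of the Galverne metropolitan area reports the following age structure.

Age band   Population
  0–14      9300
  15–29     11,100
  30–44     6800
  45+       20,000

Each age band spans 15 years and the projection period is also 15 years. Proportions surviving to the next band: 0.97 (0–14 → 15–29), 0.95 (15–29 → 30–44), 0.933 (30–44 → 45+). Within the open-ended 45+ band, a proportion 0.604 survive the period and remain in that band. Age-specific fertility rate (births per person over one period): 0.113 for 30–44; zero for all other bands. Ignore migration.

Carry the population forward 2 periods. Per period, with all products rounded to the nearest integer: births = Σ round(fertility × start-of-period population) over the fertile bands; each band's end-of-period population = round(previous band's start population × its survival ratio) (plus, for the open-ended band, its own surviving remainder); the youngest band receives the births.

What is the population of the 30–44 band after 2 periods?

Period 1:
Births: 6800 * 0.113 = 768
15–29: 9300 * 0.97 = 9021
30–44: 11100 * 0.95 = 10545
45+: 6800 * 0.933 + 20000 * 0.604 = 6344 + 12080 = 18424
Giving 768 / 9021 / 10545 / 18424.
Period 2:
Births: 10545 * 0.113 = 1192
15–29: 768 * 0.97 = 745
30–44: 9021 * 0.95 = 8570
45+: 10545 * 0.933 + 18424 * 0.604 = 9838 + 11128 = 20966
Giving 1192 / 745 / 8570 / 20966.

8570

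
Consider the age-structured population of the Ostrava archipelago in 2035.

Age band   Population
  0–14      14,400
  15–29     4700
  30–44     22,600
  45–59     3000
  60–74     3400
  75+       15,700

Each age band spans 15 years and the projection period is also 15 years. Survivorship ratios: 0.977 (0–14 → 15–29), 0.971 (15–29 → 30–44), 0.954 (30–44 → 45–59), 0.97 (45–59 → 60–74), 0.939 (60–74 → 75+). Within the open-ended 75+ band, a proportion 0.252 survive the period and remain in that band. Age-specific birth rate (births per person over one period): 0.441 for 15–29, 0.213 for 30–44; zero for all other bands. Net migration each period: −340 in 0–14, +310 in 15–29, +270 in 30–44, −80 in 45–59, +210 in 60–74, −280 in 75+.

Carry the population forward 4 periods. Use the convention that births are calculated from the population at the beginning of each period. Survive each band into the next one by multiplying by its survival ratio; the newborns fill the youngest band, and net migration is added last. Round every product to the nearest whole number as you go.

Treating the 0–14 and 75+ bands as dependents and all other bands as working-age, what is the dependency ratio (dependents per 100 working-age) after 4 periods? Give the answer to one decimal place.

Numbering the groups 1..6 from youngest to oldest:
— Period 1 —
Births: 4700 × 0.441 = 2073 ; 22600 × 0.213 = 4814 → 6887
Group 2: 14400 × 0.977 = 14069
Group 3: 4700 × 0.971 = 4564
Group 4: 22600 × 0.954 = 21560
Group 5: 3000 × 0.97 = 2910
Group 6: 3400 × 0.939 + 15700 × 0.252 = 3193 + 3956 = 7149
Net migration: Group 1 − 340 → 6547; Group 2 + 310 → 14379; Group 3 + 270 → 4834; Group 4 − 80 → 21480; Group 5 + 210 → 3120; Group 6 − 280 → 6869
End of period: [6547, 14379, 4834, 21480, 3120, 6869]
— Period 2 —
Births: 14379 × 0.441 = 6341 ; 4834 × 0.213 = 1030 → 7371
Group 2: 6547 × 0.977 = 6396
Group 3: 14379 × 0.971 = 13962
Group 4: 4834 × 0.954 = 4612
Group 5: 21480 × 0.97 = 20836
Group 6: 3120 × 0.939 + 6869 × 0.252 = 2930 + 1731 = 4661
Net migration: Group 1 − 340 → 7031; Group 2 + 310 → 6706; Group 3 + 270 → 14232; Group 4 − 80 → 4532; Group 5 + 210 → 21046; Group 6 − 280 → 4381
End of period: [7031, 6706, 14232, 4532, 21046, 4381]
— Period 3 —
Births: 6706 × 0.441 = 2957 ; 14232 × 0.213 = 3031 → 5988
Group 2: 7031 × 0.977 = 6869
Group 3: 6706 × 0.971 = 6512
Group 4: 14232 × 0.954 = 13577
Group 5: 4532 × 0.97 = 4396
Group 6: 21046 × 0.939 + 4381 × 0.252 = 19762 + 1104 = 20866
Net migration: Group 1 − 340 → 5648; Group 2 + 310 → 7179; Group 3 + 270 → 6782; Group 4 − 80 → 13497; Group 5 + 210 → 4606; Group 6 − 280 → 20586
End of period: [5648, 7179, 6782, 13497, 4606, 20586]
— Period 4 —
Births: 7179 × 0.441 = 3166 ; 6782 × 0.213 = 1445 → 4611
Group 2: 5648 × 0.977 = 5518
Group 3: 7179 × 0.971 = 6971
Group 4: 6782 × 0.954 = 6470
Group 5: 13497 × 0.97 = 13092
Group 6: 4606 × 0.939 + 20586 × 0.252 = 4325 + 5188 = 9513
Net migration: Group 1 − 340 → 4271; Group 2 + 310 → 5828; Group 3 + 270 → 7241; Group 4 − 80 → 6390; Group 5 + 210 → 13302; Group 6 − 280 → 9233
End of period: [4271, 5828, 7241, 6390, 13302, 9233]
Dependents (band 0–14 + band 75+) = 4271 + 9233 = 13504; working-age = 32761; ratio = 13504/32761 × 100 = 41.2

41.2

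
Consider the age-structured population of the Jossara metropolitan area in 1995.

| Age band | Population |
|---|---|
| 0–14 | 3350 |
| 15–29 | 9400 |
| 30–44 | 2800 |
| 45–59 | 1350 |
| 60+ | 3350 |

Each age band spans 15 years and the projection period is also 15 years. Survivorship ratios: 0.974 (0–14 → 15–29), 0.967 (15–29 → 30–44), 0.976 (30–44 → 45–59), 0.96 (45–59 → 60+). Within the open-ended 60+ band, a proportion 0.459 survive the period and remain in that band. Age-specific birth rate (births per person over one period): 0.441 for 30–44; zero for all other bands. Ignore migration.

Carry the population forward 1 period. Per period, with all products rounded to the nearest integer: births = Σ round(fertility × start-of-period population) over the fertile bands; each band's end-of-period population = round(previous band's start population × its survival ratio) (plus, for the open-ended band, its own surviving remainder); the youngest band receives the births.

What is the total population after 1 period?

Let group 1 be 0–14 through group 5 = 60+.
— Period 1 —
Births: 2800 * 0.441 = 1235
Group 2: 3350 * 0.974 = 3263
Group 3: 9400 * 0.967 = 9090
Group 4: 2800 * 0.976 = 2733
Group 5: 1350 * 0.96 + 3350 * 0.459 = 1296 + 1538 = 2834
Giving 1235 / 3263 / 9090 / 2733 / 2834.
Total after period 1: 1235 + 3263 + 9090 + 2733 + 2834 = 19155

19155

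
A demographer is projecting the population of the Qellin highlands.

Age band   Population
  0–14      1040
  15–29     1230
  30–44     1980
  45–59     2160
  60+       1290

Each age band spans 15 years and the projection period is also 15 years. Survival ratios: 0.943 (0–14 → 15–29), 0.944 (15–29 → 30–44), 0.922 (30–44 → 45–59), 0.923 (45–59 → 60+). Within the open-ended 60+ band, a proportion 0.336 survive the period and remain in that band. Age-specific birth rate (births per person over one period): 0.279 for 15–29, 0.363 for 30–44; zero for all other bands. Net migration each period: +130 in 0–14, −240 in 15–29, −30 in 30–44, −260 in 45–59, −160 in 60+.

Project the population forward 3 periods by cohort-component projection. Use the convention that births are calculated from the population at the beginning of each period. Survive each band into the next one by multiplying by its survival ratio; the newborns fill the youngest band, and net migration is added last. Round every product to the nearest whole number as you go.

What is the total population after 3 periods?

3498

Let group 1 be 0–14 through group 5 = 60+.
Period 1.
Births: 1230 × 0.279 = 343 ; 1980 × 0.363 = 719 → 1062
Group 2: 1040 × 0.943 = 981
Group 3: 1230 × 0.944 = 1161
Group 4: 1980 × 0.922 = 1826
Group 5: 2160 × 0.923 + 1290 × 0.336 = 1994 + 433 = 2427
Net migration: Group 1 + 130 → 1192; Group 2 − 240 → 741; Group 3 − 30 → 1131; Group 4 − 260 → 1566; Group 5 − 160 → 2267
→ [1192, 741, 1131, 1566, 2267]
Period 2.
Births: 741 × 0.279 = 207 ; 1131 × 0.363 = 411 → 618
Group 2: 1192 × 0.943 = 1124
Group 3: 741 × 0.944 = 700
Group 4: 1131 × 0.922 = 1043
Group 5: 1566 × 0.923 + 2267 × 0.336 = 1445 + 762 = 2207
Net migration: Group 1 + 130 → 748; Group 2 − 240 → 884; Group 3 − 30 → 670; Group 4 − 260 → 783; Group 5 − 160 → 2047
→ [748, 884, 670, 783, 2047]
Period 3.
Births: 884 × 0.279 = 247 ; 670 × 0.363 = 243 → 490
Group 2: 748 × 0.943 = 705
Group 3: 884 × 0.944 = 834
Group 4: 670 × 0.922 = 618
Group 5: 783 × 0.923 + 2047 × 0.336 = 723 + 688 = 1411
Net migration: Group 1 + 130 → 620; Group 2 − 240 → 465; Group 3 − 30 → 804; Group 4 − 260 → 358; Group 5 − 160 → 1251
→ [620, 465, 804, 358, 1251]
Total after period 3: 620 + 465 + 804 + 358 + 1251 = 3498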